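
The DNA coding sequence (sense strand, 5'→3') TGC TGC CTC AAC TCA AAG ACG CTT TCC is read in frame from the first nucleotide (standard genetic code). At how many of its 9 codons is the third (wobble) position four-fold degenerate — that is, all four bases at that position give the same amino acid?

Codon 1 TGC (Cys): third position 2-fold.
Codon 2 TGC (Cys): third position 2-fold.
Codon 3 CTC (Leu): third position 4-fold.
Codon 4 AAC (Asn): third position 2-fold.
Codon 5 TCA (Ser): third position 4-fold.
Codon 6 AAG (Lys): third position 2-fold.
Codon 7 ACG (Thr): third position 4-fold.
Codon 8 CTT (Leu): third position 4-fold.
Codon 9 TCC (Ser): third position 4-fold.
Four-fold degenerate third positions: 5.

5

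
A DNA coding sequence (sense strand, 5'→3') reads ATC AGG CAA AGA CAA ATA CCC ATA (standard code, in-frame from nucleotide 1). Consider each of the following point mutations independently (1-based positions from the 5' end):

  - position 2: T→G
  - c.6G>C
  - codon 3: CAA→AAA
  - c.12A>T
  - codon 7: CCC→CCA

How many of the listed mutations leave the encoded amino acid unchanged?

1

Codon 1: ATC (Ile) → AGC (Ser) — missense.
Codon 2: AGG (Arg) → AGC (Ser) — missense.
Codon 3: CAA (Gln) → AAA (Lys) — missense.
Codon 4: AGA (Arg) → AGT (Ser) — missense.
Codon 7: CCC (Pro) → CCA (Pro) — synonymous.
Synonymous: 1 of 5.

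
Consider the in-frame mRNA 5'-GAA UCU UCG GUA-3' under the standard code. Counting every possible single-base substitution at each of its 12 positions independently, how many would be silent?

10

Codon 1 (GAA, Glu): 1 synonymous substitution.
Codon 2 (UCU, Ser): 3 synonymous substitutions.
Codon 3 (UCG, Ser): 3 synonymous substitutions.
Codon 4 (GUA, Val): 3 synonymous substitutions.
Total: 1 + 3 + 3 + 3 = 10.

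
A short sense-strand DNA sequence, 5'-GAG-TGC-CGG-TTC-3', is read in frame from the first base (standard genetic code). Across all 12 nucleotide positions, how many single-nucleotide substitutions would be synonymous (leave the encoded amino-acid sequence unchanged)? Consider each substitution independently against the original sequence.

Codon 1 (GAG, Glu): 1 synonymous substitution.
Codon 2 (TGC, Cys): 1 synonymous substitution.
Codon 3 (CGG, Arg): 4 synonymous substitutions.
Codon 4 (TTC, Phe): 1 synonymous substitution.
Total: 1 + 1 + 4 + 1 = 7.

7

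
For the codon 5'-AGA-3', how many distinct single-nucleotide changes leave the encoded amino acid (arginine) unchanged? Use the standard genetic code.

2

Position 1: CGA → 1 synonymous.
Position 2: none → 0 synonymous.
Position 3: AGG → 1 synonymous.
Total: 1 + 0 + 1 = 2.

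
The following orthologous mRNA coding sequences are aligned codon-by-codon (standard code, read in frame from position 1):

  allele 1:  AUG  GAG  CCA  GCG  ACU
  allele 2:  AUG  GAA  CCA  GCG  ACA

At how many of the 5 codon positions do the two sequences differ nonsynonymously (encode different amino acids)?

0

Codon 1: AUG Met / AUG Met — identical.
Codon 2: GAG Glu / GAA Glu — synonymous.
Codon 3: CCA Pro / CCA Pro — identical.
Codon 4: GCG Ala / GCG Ala — identical.
Codon 5: ACU Thr / ACA Thr — synonymous.
Nonsynonymous differences: 0.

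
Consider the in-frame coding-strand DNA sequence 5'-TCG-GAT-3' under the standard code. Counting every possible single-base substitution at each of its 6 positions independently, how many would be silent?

4

Codon 1 (TCG, Ser): 3 synonymous substitutions.
Codon 2 (GAT, Asp): 1 synonymous substitution.
Total: 3 + 1 = 4.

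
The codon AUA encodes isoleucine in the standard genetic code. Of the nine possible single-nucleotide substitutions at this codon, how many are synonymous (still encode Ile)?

2

Position 1: none → 0 synonymous.
Position 2: none → 0 synonymous.
Position 3: AUU, AUC → 2 synonymous.
Total: 0 + 0 + 2 = 2.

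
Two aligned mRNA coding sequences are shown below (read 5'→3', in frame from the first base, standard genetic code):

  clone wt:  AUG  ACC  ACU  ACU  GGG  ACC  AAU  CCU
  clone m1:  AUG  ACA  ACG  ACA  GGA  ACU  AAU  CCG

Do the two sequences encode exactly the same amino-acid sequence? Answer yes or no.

yes

Codon 1: AUG Met / AUG Met — identical.
Codon 2: ACC Thr / ACA Thr — synonymous.
Codon 3: ACU Thr / ACG Thr — synonymous.
Codon 4: ACU Thr / ACA Thr — synonymous.
Codon 5: GGG Gly / GGA Gly — synonymous.
Codon 6: ACC Thr / ACU Thr — synonymous.
Codon 7: AAU Asn / AAU Asn — identical.
Codon 8: CCU Pro / CCG Pro — synonymous.
Nonsynonymous differences: 0 → same protein.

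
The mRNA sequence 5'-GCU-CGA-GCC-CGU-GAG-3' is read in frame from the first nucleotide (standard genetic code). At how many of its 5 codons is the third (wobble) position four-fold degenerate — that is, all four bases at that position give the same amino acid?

4

Codon 1 GCU (Ala): third position 4-fold.
Codon 2 CGA (Arg): third position 4-fold.
Codon 3 GCC (Ala): third position 4-fold.
Codon 4 CGU (Arg): third position 4-fold.
Codon 5 GAG (Glu): third position 2-fold.
Four-fold degenerate third positions: 4.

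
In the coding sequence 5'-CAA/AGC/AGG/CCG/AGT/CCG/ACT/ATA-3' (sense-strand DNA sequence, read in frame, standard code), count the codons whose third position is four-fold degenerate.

3

Codon 1 CAA (Gln): third position 2-fold.
Codon 2 AGC (Ser): third position 2-fold.
Codon 3 AGG (Arg): third position 2-fold.
Codon 4 CCG (Pro): third position 4-fold.
Codon 5 AGT (Ser): third position 2-fold.
Codon 6 CCG (Pro): third position 4-fold.
Codon 7 ACT (Thr): third position 4-fold.
Codon 8 ATA (Ile): third position 3-fold.
Four-fold degenerate third positions: 3.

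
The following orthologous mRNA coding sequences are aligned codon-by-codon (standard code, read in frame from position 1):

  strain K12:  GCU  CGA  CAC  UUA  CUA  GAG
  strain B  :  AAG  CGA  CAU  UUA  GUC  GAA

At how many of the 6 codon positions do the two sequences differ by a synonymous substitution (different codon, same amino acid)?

Codon 1: GCU Ala / AAG Lys — nonsynonymous.
Codon 2: CGA Arg / CGA Arg — identical.
Codon 3: CAC His / CAU His — synonymous.
Codon 4: UUA Leu / UUA Leu — identical.
Codon 5: CUA Leu / GUC Val — nonsynonymous.
Codon 6: GAG Glu / GAA Glu — synonymous.
Synonymous differences: 2.

2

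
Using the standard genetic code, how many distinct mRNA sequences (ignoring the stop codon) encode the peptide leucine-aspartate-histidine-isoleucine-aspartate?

144

Leu: 6 codons.
Asp: 2 codons.
His: 2 codons.
Ile: 3 codons.
Asp: 2 codons.
6 × 2 × 2 × 3 × 2 = 144.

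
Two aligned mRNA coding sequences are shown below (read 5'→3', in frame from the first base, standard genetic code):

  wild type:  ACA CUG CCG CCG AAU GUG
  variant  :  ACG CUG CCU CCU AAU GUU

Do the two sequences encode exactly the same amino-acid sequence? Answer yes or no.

yes

Codon 1: ACA Thr / ACG Thr — synonymous.
Codon 2: CUG Leu / CUG Leu — identical.
Codon 3: CCG Pro / CCU Pro — synonymous.
Codon 4: CCG Pro / CCU Pro — synonymous.
Codon 5: AAU Asn / AAU Asn — identical.
Codon 6: GUG Val / GUU Val — synonymous.
Nonsynonymous differences: 0 → same protein.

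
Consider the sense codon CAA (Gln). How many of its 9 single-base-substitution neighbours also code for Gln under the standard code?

Position 1: none → 0 synonymous.
Position 2: none → 0 synonymous.
Position 3: CAG → 1 synonymous.
Total: 0 + 0 + 1 = 1.

1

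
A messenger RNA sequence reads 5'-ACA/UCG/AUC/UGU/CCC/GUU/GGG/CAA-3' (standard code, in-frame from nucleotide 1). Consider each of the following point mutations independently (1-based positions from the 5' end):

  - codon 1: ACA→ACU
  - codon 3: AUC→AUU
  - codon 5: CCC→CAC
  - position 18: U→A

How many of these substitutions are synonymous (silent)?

Codon 1: ACA (Thr) → ACU (Thr) — synonymous.
Codon 3: AUC (Ile) → AUU (Ile) — synonymous.
Codon 5: CCC (Pro) → CAC (His) — missense.
Codon 6: GUU (Val) → GUA (Val) — synonymous.
Synonymous: 3 of 4.

3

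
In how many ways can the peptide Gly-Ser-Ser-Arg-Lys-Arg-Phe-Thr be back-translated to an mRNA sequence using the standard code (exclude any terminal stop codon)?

Gly: 4 codons.
Ser: 6 codons.
Ser: 6 codons.
Arg: 6 codons.
Lys: 2 codons.
Arg: 6 codons.
Phe: 2 codons.
Thr: 4 codons.
4 × 6 × 6 × 6 × 2 × 6 × 2 × 4 = 82944.

82944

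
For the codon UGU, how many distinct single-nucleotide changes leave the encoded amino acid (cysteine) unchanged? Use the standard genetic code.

1

Position 1: none → 0 synonymous.
Position 2: none → 0 synonymous.
Position 3: UGC → 1 synonymous.
Total: 0 + 0 + 1 = 1.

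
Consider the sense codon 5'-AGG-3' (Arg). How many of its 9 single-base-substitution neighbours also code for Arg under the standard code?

Position 1: CGG → 1 synonymous.
Position 2: none → 0 synonymous.
Position 3: AGA → 1 synonymous.
Total: 1 + 0 + 1 = 2.

2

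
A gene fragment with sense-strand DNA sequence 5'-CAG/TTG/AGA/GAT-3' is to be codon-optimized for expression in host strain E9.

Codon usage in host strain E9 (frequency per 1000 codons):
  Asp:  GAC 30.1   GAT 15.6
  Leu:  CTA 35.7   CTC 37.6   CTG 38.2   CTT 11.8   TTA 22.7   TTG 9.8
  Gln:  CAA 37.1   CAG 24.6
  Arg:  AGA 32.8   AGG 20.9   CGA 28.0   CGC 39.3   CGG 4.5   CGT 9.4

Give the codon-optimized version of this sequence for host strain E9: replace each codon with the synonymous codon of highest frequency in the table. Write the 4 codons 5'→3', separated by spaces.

Codon 1 (Gln): best is CAA at 37.1.
Codon 2 (Leu): best is CTG at 38.2.
Codon 3 (Arg): best is CGC at 39.3.
Codon 4 (Asp): best is GAC at 30.1.

CAA CTG CGC GAC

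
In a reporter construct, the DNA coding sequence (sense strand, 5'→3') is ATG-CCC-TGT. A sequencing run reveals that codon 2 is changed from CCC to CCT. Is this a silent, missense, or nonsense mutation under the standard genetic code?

silent

Position 6 falls in codon 2: CCC → Pro.
After the substitution the codon is CCT → Pro.
Both encode Pro, so the change is synonymous.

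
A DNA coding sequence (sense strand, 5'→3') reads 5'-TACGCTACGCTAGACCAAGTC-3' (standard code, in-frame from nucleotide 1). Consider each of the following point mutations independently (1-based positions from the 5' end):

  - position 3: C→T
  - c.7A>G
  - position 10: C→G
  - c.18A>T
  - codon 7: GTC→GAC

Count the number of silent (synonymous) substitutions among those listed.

Codon 1: TAC (Tyr) → TAT (Tyr) — synonymous.
Codon 3: ACG (Thr) → GCG (Ala) — missense.
Codon 4: CTA (Leu) → GTA (Val) — missense.
Codon 6: CAA (Gln) → CAT (His) — missense.
Codon 7: GTC (Val) → GAC (Asp) — missense.
Synonymous: 1 of 5.

1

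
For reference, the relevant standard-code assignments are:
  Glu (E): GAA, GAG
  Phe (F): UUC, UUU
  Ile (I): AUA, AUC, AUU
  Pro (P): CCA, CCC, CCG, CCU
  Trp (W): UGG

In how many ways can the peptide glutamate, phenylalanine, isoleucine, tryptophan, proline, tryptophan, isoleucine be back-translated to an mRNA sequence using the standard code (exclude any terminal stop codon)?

Glu: 2 codons.
Phe: 2 codons.
Ile: 3 codons.
Trp: 1 codon.
Pro: 4 codons.
Trp: 1 codon.
Ile: 3 codons.
2 × 2 × 3 × 1 × 4 × 1 × 3 = 144.

144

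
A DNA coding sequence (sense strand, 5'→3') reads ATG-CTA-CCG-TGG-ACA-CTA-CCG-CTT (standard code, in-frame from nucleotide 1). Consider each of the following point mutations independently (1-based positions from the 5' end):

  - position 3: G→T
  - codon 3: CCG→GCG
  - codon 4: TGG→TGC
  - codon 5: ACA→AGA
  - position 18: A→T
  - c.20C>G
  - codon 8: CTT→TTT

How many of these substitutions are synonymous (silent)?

Codon 1: ATG (Met) → ATT (Ile) — missense.
Codon 3: CCG (Pro) → GCG (Ala) — missense.
Codon 4: TGG (Trp) → TGC (Cys) — missense.
Codon 5: ACA (Thr) → AGA (Arg) — missense.
Codon 6: CTA (Leu) → CTT (Leu) — synonymous.
Codon 7: CCG (Pro) → CGG (Arg) — missense.
Codon 8: CTT (Leu) → TTT (Phe) — missense.
Synonymous: 1 of 7.

1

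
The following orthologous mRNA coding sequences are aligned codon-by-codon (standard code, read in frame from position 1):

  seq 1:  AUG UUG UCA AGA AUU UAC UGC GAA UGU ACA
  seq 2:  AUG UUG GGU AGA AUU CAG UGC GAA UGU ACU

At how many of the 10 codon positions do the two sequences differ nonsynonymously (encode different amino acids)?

2

Codon 1: AUG Met / AUG Met — identical.
Codon 2: UUG Leu / UUG Leu — identical.
Codon 3: UCA Ser / GGU Gly — nonsynonymous.
Codon 4: AGA Arg / AGA Arg — identical.
Codon 5: AUU Ile / AUU Ile — identical.
Codon 6: UAC Tyr / CAG Gln — nonsynonymous.
Codon 7: UGC Cys / UGC Cys — identical.
Codon 8: GAA Glu / GAA Glu — identical.
Codon 9: UGU Cys / UGU Cys — identical.
Codon 10: ACA Thr / ACU Thr — synonymous.
Nonsynonymous differences: 2.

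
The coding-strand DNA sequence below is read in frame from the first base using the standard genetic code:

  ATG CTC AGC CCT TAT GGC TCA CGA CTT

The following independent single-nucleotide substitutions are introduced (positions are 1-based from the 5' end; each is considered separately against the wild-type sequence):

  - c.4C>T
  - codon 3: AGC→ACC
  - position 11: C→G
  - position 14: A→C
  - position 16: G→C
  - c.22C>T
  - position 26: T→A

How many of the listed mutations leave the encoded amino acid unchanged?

0

Codon 2: CTC (Leu) → TTC (Phe) — missense.
Codon 3: AGC (Ser) → ACC (Thr) — missense.
Codon 4: CCT (Pro) → CGT (Arg) — missense.
Codon 5: TAT (Tyr) → TCT (Ser) — missense.
Codon 6: GGC (Gly) → CGC (Arg) — missense.
Codon 8: CGA (Arg) → TGA (Stop) — nonsense.
Codon 9: CTT (Leu) → CAT (His) — missense.
Synonymous: 0 of 7.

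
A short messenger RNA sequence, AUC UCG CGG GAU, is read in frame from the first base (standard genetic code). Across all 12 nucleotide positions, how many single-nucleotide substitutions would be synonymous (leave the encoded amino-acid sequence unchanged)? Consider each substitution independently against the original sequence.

Codon 1 (AUC, Ile): 2 synonymous substitutions.
Codon 2 (UCG, Ser): 3 synonymous substitutions.
Codon 3 (CGG, Arg): 4 synonymous substitutions.
Codon 4 (GAU, Asp): 1 synonymous substitution.
Total: 2 + 3 + 4 + 1 = 10.

10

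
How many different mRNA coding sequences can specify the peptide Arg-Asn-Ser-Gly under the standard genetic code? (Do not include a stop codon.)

288

Arg: 6 codons.
Asn: 2 codons.
Ser: 6 codons.
Gly: 4 codons.
6 × 2 × 6 × 4 = 288.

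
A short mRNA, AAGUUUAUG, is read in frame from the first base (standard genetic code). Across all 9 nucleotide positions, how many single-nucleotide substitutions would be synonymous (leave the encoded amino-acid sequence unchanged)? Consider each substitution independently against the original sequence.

Codon 1 (AAG, Lys): 1 synonymous substitution.
Codon 2 (UUU, Phe): 1 synonymous substitution.
Codon 3 (AUG, Met): 0 synonymous substitutions.
Total: 1 + 1 + 0 = 2.

2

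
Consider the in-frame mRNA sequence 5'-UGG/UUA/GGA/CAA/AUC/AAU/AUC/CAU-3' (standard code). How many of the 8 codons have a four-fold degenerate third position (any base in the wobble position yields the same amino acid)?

1

Codon 1 UGG (Trp): third position 1-fold.
Codon 2 UUA (Leu): third position 2-fold.
Codon 3 GGA (Gly): third position 4-fold.
Codon 4 CAA (Gln): third position 2-fold.
Codon 5 AUC (Ile): third position 3-fold.
Codon 6 AAU (Asn): third position 2-fold.
Codon 7 AUC (Ile): third position 3-fold.
Codon 8 CAU (His): third position 2-fold.
Four-fold degenerate third positions: 1.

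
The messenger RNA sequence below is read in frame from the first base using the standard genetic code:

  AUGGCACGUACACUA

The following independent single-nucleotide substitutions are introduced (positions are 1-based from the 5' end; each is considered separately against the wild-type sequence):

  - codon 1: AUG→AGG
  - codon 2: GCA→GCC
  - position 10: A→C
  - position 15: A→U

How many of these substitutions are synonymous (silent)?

Codon 1: AUG (Met) → AGG (Arg) — missense.
Codon 2: GCA (Ala) → GCC (Ala) — synonymous.
Codon 4: ACA (Thr) → CCA (Pro) — missense.
Codon 5: CUA (Leu) → CUU (Leu) — synonymous.
Synonymous: 2 of 4.

2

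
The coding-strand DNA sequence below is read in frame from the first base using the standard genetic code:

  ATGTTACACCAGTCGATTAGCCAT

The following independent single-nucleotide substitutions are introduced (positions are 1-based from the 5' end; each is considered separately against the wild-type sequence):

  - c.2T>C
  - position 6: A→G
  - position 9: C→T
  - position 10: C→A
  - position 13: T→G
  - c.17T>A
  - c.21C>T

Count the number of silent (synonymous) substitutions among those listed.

Codon 1: ATG (Met) → ACG (Thr) — missense.
Codon 2: TTA (Leu) → TTG (Leu) — synonymous.
Codon 3: CAC (His) → CAT (His) — synonymous.
Codon 4: CAG (Gln) → AAG (Lys) — missense.
Codon 5: TCG (Ser) → GCG (Ala) — missense.
Codon 6: ATT (Ile) → AAT (Asn) — missense.
Codon 7: AGC (Ser) → AGT (Ser) — synonymous.
Synonymous: 3 of 7.

3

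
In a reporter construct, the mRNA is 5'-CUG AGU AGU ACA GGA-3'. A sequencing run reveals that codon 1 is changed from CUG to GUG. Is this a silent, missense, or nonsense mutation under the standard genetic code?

Position 1 falls in codon 1: CUG → Leu.
After the substitution the codon is GUG → Val.
Leu ≠ Val, so this is a missense mutation.

missense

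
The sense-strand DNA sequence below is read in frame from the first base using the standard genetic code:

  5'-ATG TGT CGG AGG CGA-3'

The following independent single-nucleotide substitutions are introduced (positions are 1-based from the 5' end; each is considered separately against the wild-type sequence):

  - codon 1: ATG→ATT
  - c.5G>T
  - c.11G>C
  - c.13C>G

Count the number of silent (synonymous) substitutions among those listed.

Codon 1: ATG (Met) → ATT (Ile) — missense.
Codon 2: TGT (Cys) → TTT (Phe) — missense.
Codon 4: AGG (Arg) → ACG (Thr) — missense.
Codon 5: CGA (Arg) → GGA (Gly) — missense.
Synonymous: 0 of 4.

0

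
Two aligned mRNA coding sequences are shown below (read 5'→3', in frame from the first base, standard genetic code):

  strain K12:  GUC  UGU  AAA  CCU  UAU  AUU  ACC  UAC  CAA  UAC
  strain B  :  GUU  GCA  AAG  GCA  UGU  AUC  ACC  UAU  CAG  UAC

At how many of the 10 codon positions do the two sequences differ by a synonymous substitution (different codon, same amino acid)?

Codon 1: GUC Val / GUU Val — synonymous.
Codon 2: UGU Cys / GCA Ala — nonsynonymous.
Codon 3: AAA Lys / AAG Lys — synonymous.
Codon 4: CCU Pro / GCA Ala — nonsynonymous.
Codon 5: UAU Tyr / UGU Cys — nonsynonymous.
Codon 6: AUU Ile / AUC Ile — synonymous.
Codon 7: ACC Thr / ACC Thr — identical.
Codon 8: UAC Tyr / UAU Tyr — synonymous.
Codon 9: CAA Gln / CAG Gln — synonymous.
Codon 10: UAC Tyr / UAC Tyr — identical.
Synonymous differences: 5.

5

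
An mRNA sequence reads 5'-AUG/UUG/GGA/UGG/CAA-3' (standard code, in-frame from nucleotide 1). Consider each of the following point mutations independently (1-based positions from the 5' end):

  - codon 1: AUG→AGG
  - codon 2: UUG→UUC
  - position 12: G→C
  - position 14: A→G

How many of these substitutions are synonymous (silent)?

0

Codon 1: AUG (Met) → AGG (Arg) — missense.
Codon 2: UUG (Leu) → UUC (Phe) — missense.
Codon 4: UGG (Trp) → UGC (Cys) — missense.
Codon 5: CAA (Gln) → CGA (Arg) — missense.
Synonymous: 0 of 4.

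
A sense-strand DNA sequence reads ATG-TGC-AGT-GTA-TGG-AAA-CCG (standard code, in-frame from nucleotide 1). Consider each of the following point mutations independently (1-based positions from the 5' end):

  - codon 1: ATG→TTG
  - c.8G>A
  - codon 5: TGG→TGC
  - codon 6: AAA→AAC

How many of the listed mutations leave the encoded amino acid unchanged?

Codon 1: ATG (Met) → TTG (Leu) — missense.
Codon 3: AGT (Ser) → AAT (Asn) — missense.
Codon 5: TGG (Trp) → TGC (Cys) — missense.
Codon 6: AAA (Lys) → AAC (Asn) — missense.
Synonymous: 0 of 4.

0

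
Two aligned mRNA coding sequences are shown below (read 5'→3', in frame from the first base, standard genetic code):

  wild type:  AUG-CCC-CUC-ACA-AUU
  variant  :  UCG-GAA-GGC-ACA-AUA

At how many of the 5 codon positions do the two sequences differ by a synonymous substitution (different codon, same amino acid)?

Codon 1: AUG Met / UCG Ser — nonsynonymous.
Codon 2: CCC Pro / GAA Glu — nonsynonymous.
Codon 3: CUC Leu / GGC Gly — nonsynonymous.
Codon 4: ACA Thr / ACA Thr — identical.
Codon 5: AUU Ile / AUA Ile — synonymous.
Synonymous differences: 1.

1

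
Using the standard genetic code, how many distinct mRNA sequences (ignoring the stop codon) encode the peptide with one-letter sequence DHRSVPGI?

Asp: 2 codons.
His: 2 codons.
Arg: 6 codons.
Ser: 6 codons.
Val: 4 codons.
Pro: 4 codons.
Gly: 4 codons.
Ile: 3 codons.
2 × 2 × 6 × 6 × 4 × 4 × 4 × 3 = 27648.

27648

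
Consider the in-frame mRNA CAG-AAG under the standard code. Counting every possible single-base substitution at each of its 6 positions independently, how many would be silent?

Codon 1 (CAG, Gln): 1 synonymous substitution.
Codon 2 (AAG, Lys): 1 synonymous substitution.
Total: 1 + 1 = 2.

2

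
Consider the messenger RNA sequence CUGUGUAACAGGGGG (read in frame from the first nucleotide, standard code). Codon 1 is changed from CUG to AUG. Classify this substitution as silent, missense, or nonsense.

missense

Position 1 falls in codon 1: CUG → Leu.
After the substitution the codon is AUG → Met.
Leu ≠ Met, so this is a missense mutation.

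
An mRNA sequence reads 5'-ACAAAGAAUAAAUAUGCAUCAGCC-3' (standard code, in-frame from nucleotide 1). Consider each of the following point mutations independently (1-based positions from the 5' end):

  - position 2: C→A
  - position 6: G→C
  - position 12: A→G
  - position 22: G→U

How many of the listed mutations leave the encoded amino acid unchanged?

Codon 1: ACA (Thr) → AAA (Lys) — missense.
Codon 2: AAG (Lys) → AAC (Asn) — missense.
Codon 4: AAA (Lys) → AAG (Lys) — synonymous.
Codon 8: GCC (Ala) → UCC (Ser) — missense.
Synonymous: 1 of 4.

1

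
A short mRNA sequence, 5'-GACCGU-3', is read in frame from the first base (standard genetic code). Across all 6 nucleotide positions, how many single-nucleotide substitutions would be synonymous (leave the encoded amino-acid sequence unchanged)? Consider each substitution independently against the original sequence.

Codon 1 (GAC, Asp): 1 synonymous substitution.
Codon 2 (CGU, Arg): 3 synonymous substitutions.
Total: 1 + 3 = 4.

4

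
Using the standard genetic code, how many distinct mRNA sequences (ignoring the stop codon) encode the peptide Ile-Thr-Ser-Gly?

Ile: 3 codons.
Thr: 4 codons.
Ser: 6 codons.
Gly: 4 codons.
3 × 4 × 6 × 4 = 288.

288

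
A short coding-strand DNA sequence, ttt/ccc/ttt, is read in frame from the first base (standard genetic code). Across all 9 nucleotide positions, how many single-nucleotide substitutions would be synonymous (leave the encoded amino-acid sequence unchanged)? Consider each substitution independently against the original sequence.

Codon 1 (TTT, Phe): 1 synonymous substitution.
Codon 2 (CCC, Pro): 3 synonymous substitutions.
Codon 3 (TTT, Phe): 1 synonymous substitution.
Total: 1 + 3 + 1 = 5.

5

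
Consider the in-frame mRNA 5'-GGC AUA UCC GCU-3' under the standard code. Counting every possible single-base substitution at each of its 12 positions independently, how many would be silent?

11

Codon 1 (GGC, Gly): 3 synonymous substitutions.
Codon 2 (AUA, Ile): 2 synonymous substitutions.
Codon 3 (UCC, Ser): 3 synonymous substitutions.
Codon 4 (GCU, Ala): 3 synonymous substitutions.
Total: 3 + 2 + 3 + 3 = 11.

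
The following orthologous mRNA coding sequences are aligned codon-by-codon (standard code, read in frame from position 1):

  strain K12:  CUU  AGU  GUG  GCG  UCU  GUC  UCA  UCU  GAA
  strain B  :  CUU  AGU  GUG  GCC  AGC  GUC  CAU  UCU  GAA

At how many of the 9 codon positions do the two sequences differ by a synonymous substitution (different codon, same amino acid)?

Codon 1: CUU Leu / CUU Leu — identical.
Codon 2: AGU Ser / AGU Ser — identical.
Codon 3: GUG Val / GUG Val — identical.
Codon 4: GCG Ala / GCC Ala — synonymous.
Codon 5: UCU Ser / AGC Ser — synonymous.
Codon 6: GUC Val / GUC Val — identical.
Codon 7: UCA Ser / CAU His — nonsynonymous.
Codon 8: UCU Ser / UCU Ser — identical.
Codon 9: GAA Glu / GAA Glu — identical.
Synonymous differences: 2.

2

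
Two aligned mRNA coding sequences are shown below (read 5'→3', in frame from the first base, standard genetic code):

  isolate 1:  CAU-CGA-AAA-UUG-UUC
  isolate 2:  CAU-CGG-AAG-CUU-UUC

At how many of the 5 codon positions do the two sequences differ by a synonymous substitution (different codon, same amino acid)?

3

Codon 1: CAU His / CAU His — identical.
Codon 2: CGA Arg / CGG Arg — synonymous.
Codon 3: AAA Lys / AAG Lys — synonymous.
Codon 4: UUG Leu / CUU Leu — synonymous.
Codon 5: UUC Phe / UUC Phe — identical.
Synonymous differences: 3.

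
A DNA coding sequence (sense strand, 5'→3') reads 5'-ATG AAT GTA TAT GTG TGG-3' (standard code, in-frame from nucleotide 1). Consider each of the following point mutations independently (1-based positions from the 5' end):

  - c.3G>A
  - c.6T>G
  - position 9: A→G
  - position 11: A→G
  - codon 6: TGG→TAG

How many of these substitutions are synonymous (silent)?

Codon 1: ATG (Met) → ATA (Ile) — missense.
Codon 2: AAT (Asn) → AAG (Lys) — missense.
Codon 3: GTA (Val) → GTG (Val) — synonymous.
Codon 4: TAT (Tyr) → TGT (Cys) — missense.
Codon 6: TGG (Trp) → TAG (Stop) — nonsense.
Synonymous: 1 of 5.

1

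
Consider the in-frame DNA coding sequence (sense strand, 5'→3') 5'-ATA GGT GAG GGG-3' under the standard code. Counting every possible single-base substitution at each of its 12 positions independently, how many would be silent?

Codon 1 (ATA, Ile): 2 synonymous substitutions.
Codon 2 (GGT, Gly): 3 synonymous substitutions.
Codon 3 (GAG, Glu): 1 synonymous substitution.
Codon 4 (GGG, Gly): 3 synonymous substitutions.
Total: 2 + 3 + 1 + 3 = 9.

9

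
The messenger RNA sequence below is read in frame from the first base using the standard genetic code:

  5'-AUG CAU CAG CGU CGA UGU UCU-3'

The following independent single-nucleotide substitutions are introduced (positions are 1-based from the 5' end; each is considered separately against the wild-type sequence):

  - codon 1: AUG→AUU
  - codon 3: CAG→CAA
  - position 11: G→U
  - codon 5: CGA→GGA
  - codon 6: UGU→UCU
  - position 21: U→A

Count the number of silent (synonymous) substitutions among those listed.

Codon 1: AUG (Met) → AUU (Ile) — missense.
Codon 3: CAG (Gln) → CAA (Gln) — synonymous.
Codon 4: CGU (Arg) → CUU (Leu) — missense.
Codon 5: CGA (Arg) → GGA (Gly) — missense.
Codon 6: UGU (Cys) → UCU (Ser) — missense.
Codon 7: UCU (Ser) → UCA (Ser) — synonymous.
Synonymous: 2 of 6.

2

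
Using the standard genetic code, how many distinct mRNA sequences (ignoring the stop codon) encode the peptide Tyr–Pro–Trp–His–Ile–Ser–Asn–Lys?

1152

Tyr: 2 codons.
Pro: 4 codons.
Trp: 1 codon.
His: 2 codons.
Ile: 3 codons.
Ser: 6 codons.
Asn: 2 codons.
Lys: 2 codons.
2 × 4 × 1 × 2 × 3 × 6 × 2 × 2 = 1152.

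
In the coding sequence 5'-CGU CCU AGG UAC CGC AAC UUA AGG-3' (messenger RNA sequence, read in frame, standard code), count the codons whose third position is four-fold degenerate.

3

Codon 1 CGU (Arg): third position 4-fold.
Codon 2 CCU (Pro): third position 4-fold.
Codon 3 AGG (Arg): third position 2-fold.
Codon 4 UAC (Tyr): third position 2-fold.
Codon 5 CGC (Arg): third position 4-fold.
Codon 6 AAC (Asn): third position 2-fold.
Codon 7 UUA (Leu): third position 2-fold.
Codon 8 AGG (Arg): third position 2-fold.
Four-fold degenerate third positions: 3.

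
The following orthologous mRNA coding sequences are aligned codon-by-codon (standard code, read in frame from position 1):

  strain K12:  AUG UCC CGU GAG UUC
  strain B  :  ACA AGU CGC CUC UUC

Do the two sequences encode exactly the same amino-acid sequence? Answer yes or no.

Codon 1: AUG Met / ACA Thr — nonsynonymous.
Codon 2: UCC Ser / AGU Ser — synonymous.
Codon 3: CGU Arg / CGC Arg — synonymous.
Codon 4: GAG Glu / CUC Leu — nonsynonymous.
Codon 5: UUC Phe / UUC Phe — identical.
Nonsynonymous differences: 2 → different protein.

no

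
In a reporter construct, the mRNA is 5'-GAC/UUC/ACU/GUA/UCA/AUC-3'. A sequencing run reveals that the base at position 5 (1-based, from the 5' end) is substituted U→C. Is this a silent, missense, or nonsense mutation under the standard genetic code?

missense

Position 5 falls in codon 2: UUC → Phe.
After the substitution the codon is UCC → Ser.
Phe ≠ Ser, so this is a missense mutation.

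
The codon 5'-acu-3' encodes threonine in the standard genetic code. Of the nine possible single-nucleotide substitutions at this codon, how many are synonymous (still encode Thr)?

Position 1: none → 0 synonymous.
Position 2: none → 0 synonymous.
Position 3: ACC, ACA, ACG → 3 synonymous.
Total: 0 + 0 + 3 = 3.

3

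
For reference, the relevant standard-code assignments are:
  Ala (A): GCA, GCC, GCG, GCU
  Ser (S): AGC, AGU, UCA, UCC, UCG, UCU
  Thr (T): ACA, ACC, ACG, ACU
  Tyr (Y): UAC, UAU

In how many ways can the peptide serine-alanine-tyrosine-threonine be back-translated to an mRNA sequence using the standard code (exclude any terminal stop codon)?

Ser: 6 codons.
Ala: 4 codons.
Tyr: 2 codons.
Thr: 4 codons.
6 × 4 × 2 × 4 = 192.

192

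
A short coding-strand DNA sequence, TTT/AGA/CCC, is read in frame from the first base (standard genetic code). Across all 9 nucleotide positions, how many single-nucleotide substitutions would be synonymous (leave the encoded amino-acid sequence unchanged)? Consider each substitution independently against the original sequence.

Codon 1 (TTT, Phe): 1 synonymous substitution.
Codon 2 (AGA, Arg): 2 synonymous substitutions.
Codon 3 (CCC, Pro): 3 synonymous substitutions.
Total: 1 + 2 + 3 = 6.

6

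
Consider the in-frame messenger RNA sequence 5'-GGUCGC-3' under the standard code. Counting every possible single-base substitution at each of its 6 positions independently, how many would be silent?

Codon 1 (GGU, Gly): 3 synonymous substitutions.
Codon 2 (CGC, Arg): 3 synonymous substitutions.
Total: 3 + 3 = 6.

6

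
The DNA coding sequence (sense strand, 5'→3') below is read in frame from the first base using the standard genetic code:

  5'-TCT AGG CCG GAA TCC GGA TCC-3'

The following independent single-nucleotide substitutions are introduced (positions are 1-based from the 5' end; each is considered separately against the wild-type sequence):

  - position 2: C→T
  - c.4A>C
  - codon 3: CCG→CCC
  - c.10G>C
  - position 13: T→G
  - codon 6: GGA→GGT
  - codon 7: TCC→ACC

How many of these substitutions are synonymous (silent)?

3

Codon 1: TCT (Ser) → TTT (Phe) — missense.
Codon 2: AGG (Arg) → CGG (Arg) — synonymous.
Codon 3: CCG (Pro) → CCC (Pro) — synonymous.
Codon 4: GAA (Glu) → CAA (Gln) — missense.
Codon 5: TCC (Ser) → GCC (Ala) — missense.
Codon 6: GGA (Gly) → GGT (Gly) — synonymous.
Codon 7: TCC (Ser) → ACC (Thr) — missense.
Synonymous: 3 of 7.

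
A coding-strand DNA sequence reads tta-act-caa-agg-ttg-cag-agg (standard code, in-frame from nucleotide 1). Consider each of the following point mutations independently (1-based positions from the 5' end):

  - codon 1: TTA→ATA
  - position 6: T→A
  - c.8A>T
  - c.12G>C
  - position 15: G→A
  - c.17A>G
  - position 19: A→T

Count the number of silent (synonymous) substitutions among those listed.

Codon 1: TTA (Leu) → ATA (Ile) — missense.
Codon 2: ACT (Thr) → ACA (Thr) — synonymous.
Codon 3: CAA (Gln) → CTA (Leu) — missense.
Codon 4: AGG (Arg) → AGC (Ser) — missense.
Codon 5: TTG (Leu) → TTA (Leu) — synonymous.
Codon 6: CAG (Gln) → CGG (Arg) — missense.
Codon 7: AGG (Arg) → TGG (Trp) — missense.
Synonymous: 2 of 7.

2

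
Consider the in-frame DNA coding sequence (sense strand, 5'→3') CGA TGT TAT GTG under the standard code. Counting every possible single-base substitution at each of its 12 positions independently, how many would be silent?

9

Codon 1 (CGA, Arg): 4 synonymous substitutions.
Codon 2 (TGT, Cys): 1 synonymous substitution.
Codon 3 (TAT, Tyr): 1 synonymous substitution.
Codon 4 (GTG, Val): 3 synonymous substitutions.
Total: 4 + 1 + 1 + 3 = 9.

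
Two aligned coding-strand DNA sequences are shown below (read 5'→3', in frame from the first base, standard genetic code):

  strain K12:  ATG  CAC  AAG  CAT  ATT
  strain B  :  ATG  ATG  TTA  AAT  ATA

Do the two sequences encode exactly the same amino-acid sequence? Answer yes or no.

Codon 1: ATG Met / ATG Met — identical.
Codon 2: CAC His / ATG Met — nonsynonymous.
Codon 3: AAG Lys / TTA Leu — nonsynonymous.
Codon 4: CAT His / AAT Asn — nonsynonymous.
Codon 5: ATT Ile / ATA Ile — synonymous.
Nonsynonymous differences: 3 → different protein.

no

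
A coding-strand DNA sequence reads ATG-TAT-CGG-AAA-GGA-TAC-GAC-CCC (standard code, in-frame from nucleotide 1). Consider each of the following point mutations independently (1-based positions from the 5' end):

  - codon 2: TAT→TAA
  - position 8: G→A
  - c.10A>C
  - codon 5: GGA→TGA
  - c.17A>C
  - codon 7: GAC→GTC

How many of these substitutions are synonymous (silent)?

Codon 2: TAT (Tyr) → TAA (Stop) — nonsense.
Codon 3: CGG (Arg) → CAG (Gln) — missense.
Codon 4: AAA (Lys) → CAA (Gln) — missense.
Codon 5: GGA (Gly) → TGA (Stop) — nonsense.
Codon 6: TAC (Tyr) → TCC (Ser) — missense.
Codon 7: GAC (Asp) → GTC (Val) — missense.
Synonymous: 0 of 6.

0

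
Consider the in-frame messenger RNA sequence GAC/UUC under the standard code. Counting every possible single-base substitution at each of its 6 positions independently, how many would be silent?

2

Codon 1 (GAC, Asp): 1 synonymous substitution.
Codon 2 (UUC, Phe): 1 synonymous substitution.
Total: 1 + 1 = 2.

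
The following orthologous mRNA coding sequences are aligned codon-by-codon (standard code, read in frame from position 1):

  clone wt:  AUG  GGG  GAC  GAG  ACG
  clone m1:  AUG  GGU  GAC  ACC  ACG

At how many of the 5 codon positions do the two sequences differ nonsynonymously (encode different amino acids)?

Codon 1: AUG Met / AUG Met — identical.
Codon 2: GGG Gly / GGU Gly — synonymous.
Codon 3: GAC Asp / GAC Asp — identical.
Codon 4: GAG Glu / ACC Thr — nonsynonymous.
Codon 5: ACG Thr / ACG Thr — identical.
Nonsynonymous differences: 1.

1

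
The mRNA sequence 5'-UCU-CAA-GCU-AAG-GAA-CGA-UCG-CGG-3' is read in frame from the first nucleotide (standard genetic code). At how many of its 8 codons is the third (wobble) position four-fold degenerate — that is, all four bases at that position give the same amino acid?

5

Codon 1 UCU (Ser): third position 4-fold.
Codon 2 CAA (Gln): third position 2-fold.
Codon 3 GCU (Ala): third position 4-fold.
Codon 4 AAG (Lys): third position 2-fold.
Codon 5 GAA (Glu): third position 2-fold.
Codon 6 CGA (Arg): third position 4-fold.
Codon 7 UCG (Ser): third position 4-fold.
Codon 8 CGG (Arg): third position 4-fold.
Four-fold degenerate third positions: 5.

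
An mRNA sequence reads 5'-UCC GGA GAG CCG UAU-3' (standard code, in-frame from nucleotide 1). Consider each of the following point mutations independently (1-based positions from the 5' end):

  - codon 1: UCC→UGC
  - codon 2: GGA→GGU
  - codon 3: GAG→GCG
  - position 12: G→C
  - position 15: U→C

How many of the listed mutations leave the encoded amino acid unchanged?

3

Codon 1: UCC (Ser) → UGC (Cys) — missense.
Codon 2: GGA (Gly) → GGU (Gly) — synonymous.
Codon 3: GAG (Glu) → GCG (Ala) — missense.
Codon 4: CCG (Pro) → CCC (Pro) — synonymous.
Codon 5: UAU (Tyr) → UAC (Tyr) — synonymous.
Synonymous: 3 of 5.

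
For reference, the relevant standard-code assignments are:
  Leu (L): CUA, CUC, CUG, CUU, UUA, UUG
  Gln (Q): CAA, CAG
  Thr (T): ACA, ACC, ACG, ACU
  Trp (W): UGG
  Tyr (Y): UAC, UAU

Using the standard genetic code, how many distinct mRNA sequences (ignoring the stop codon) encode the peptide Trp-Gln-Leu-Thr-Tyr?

Trp: 1 codon.
Gln: 2 codons.
Leu: 6 codons.
Thr: 4 codons.
Tyr: 2 codons.
1 × 2 × 6 × 4 × 2 = 96.

96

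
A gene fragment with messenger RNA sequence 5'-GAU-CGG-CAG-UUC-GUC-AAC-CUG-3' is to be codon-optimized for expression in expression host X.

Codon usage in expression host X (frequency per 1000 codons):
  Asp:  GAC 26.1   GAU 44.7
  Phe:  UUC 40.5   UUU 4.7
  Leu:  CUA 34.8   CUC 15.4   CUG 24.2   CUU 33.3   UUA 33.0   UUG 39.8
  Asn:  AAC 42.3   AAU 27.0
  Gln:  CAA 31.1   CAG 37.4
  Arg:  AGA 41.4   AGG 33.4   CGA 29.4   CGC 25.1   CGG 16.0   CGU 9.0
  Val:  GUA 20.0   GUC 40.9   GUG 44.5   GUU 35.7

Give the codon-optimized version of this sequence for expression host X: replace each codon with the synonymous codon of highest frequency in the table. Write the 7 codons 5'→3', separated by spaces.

GAU AGA CAG UUC GUG AAC UUG

Codon 1 (Asp): best is GAU at 44.7.
Codon 2 (Arg): best is AGA at 41.4.
Codon 3 (Gln): best is CAG at 37.4.
Codon 4 (Phe): best is UUC at 40.5.
Codon 5 (Val): best is GUG at 44.5.
Codon 6 (Asn): best is AAC at 42.3.
Codon 7 (Leu): best is UUG at 39.8.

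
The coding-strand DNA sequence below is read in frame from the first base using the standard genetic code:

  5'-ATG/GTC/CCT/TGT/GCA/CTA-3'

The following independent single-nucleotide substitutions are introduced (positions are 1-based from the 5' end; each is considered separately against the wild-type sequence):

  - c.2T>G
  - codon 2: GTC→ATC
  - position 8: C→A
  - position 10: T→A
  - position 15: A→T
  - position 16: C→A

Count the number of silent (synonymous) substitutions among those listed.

1

Codon 1: ATG (Met) → AGG (Arg) — missense.
Codon 2: GTC (Val) → ATC (Ile) — missense.
Codon 3: CCT (Pro) → CAT (His) — missense.
Codon 4: TGT (Cys) → AGT (Ser) — missense.
Codon 5: GCA (Ala) → GCT (Ala) — synonymous.
Codon 6: CTA (Leu) → ATA (Ile) — missense.
Synonymous: 1 of 6.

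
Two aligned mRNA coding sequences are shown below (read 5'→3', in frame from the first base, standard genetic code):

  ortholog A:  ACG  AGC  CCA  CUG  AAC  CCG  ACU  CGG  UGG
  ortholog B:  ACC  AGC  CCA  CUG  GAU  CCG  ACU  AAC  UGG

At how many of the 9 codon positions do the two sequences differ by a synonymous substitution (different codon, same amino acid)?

1

Codon 1: ACG Thr / ACC Thr — synonymous.
Codon 2: AGC Ser / AGC Ser — identical.
Codon 3: CCA Pro / CCA Pro — identical.
Codon 4: CUG Leu / CUG Leu — identical.
Codon 5: AAC Asn / GAU Asp — nonsynonymous.
Codon 6: CCG Pro / CCG Pro — identical.
Codon 7: ACU Thr / ACU Thr — identical.
Codon 8: CGG Arg / AAC Asn — nonsynonymous.
Codon 9: UGG Trp / UGG Trp — identical.
Synonymous differences: 1.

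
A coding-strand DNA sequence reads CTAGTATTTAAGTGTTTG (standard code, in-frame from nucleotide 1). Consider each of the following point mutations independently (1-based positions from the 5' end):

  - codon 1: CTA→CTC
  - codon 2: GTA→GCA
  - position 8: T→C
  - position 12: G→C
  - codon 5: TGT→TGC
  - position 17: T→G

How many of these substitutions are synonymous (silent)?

Codon 1: CTA (Leu) → CTC (Leu) — synonymous.
Codon 2: GTA (Val) → GCA (Ala) — missense.
Codon 3: TTT (Phe) → TCT (Ser) — missense.
Codon 4: AAG (Lys) → AAC (Asn) — missense.
Codon 5: TGT (Cys) → TGC (Cys) — synonymous.
Codon 6: TTG (Leu) → TGG (Trp) — missense.
Synonymous: 2 of 6.

2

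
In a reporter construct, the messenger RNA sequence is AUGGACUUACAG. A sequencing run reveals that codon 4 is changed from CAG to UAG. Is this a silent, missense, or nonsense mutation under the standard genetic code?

nonsense

Position 10 falls in codon 4: CAG → Gln.
After the substitution the codon is UAG → Stop.
The new codon is a stop codon, so this is a nonsense mutation.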